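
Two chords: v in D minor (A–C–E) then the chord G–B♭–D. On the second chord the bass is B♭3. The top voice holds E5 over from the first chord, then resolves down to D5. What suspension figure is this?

4–3 suspension.

At the second chord the bass is B♭3. The suspended E5 lies a fourth above the bass; after resolving down by step to D5, the interval above the bass becomes a third.
Suspension figures are named by those two intervals: 4–3.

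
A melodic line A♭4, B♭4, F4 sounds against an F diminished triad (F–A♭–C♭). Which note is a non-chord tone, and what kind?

The harmony at that moment is F diminished triad (F, A♭, C♭); B♭4 is not a chord tone.
It is approached by step up from A♭4 and left by leap down to F4.
Step in, leap out — an escape tone.

B♭4 is an escape tone.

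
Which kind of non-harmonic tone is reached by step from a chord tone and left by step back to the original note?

Neighbor tone.

Approach: by step. Departure: by step in the opposite direction, back to the starting pitch.
Stepwise on both sides but reversing to return to the same chord tone — a neighbor tone. (Had it continued onward in the same direction it would be a passing tone instead.)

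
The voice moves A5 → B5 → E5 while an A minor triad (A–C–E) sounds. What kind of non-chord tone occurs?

B5 is an escape tone.

The harmony at that moment is A minor triad (A, C, E); B5 is not a chord tone.
It is approached by step up from A5 and left by leap down to E5.
Step in, leap out — an escape tone.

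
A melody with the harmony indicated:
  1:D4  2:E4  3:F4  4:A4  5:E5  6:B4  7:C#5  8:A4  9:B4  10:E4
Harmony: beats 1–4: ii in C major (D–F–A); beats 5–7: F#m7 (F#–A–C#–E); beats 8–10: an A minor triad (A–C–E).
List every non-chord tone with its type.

The harmony at that moment is D minor triad (D, F, A); E4 is not a chord tone.
It is approached by step up from D4 and left by step up to F4.
Step in, step out in the same direction — a passing tone.
The harmony at that moment is F# minor seventh chord (F#, A, C#, E); B4 is not a chord tone.
It is approached by leap down from E5 and left by step up to C#5.
Leap in, step out — an appoggiatura.
The harmony at that moment is A minor triad (A, C, E); B4 is not a chord tone.
It is approached by step up from A4 and left by leap down to E4.
Step in, leap out — an escape tone.

E4 (beat 2) — passing tone; B4 (beat 6) — appoggiatura; B4 (beat 9) — escape tone.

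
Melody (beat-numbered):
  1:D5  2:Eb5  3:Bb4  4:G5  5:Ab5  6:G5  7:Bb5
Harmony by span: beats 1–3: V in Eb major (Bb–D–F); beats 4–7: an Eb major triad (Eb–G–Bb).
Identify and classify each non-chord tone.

Eb5 (beat 2) — escape tone; Ab5 (beat 5) — neighbor tone.

The harmony at that moment is Bb major triad (Bb, D, F); Eb5 is not a chord tone.
It is approached by step up from D5 and left by leap down to Bb4.
Step in, leap out — an escape tone.
The harmony at that moment is Eb major triad (Eb, G, Bb); Ab5 is not a chord tone.
It is approached by step up from G5 and left by step down to G5.
Step away and step back to the same note — a neighbor tone (upper neighbor).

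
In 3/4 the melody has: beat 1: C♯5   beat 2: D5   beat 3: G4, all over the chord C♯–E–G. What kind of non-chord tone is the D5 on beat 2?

The harmony at that moment is C♯ diminished triad (C♯, E, G); D5 is not a chord tone.
It is approached by step up from C♯5 and left by leap down to G4.
Step in, leap out, on a weak beat — an escape tone.

Escape tone.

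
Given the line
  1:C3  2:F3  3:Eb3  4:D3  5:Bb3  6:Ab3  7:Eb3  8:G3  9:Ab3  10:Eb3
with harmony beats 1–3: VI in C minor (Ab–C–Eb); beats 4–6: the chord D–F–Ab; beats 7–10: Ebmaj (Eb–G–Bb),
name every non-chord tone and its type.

F3 (beat 2) — appoggiatura; Bb3 (beat 5) — appoggiatura; Ab3 (beat 9) — escape tone.

The harmony at that moment is Ab major triad (Ab, C, Eb); F3 is not a chord tone.
It is approached by leap up from C3 and left by step down to Eb3.
Leap in, step out — an appoggiatura.
The harmony at that moment is D diminished triad (D, F, Ab); Bb3 is not a chord tone.
It is approached by leap up from D3 and left by step down to Ab3.
Leap in, step out — an appoggiatura.
The harmony at that moment is Eb major triad (Eb, G, Bb); Ab3 is not a chord tone.
It is approached by step up from G3 and left by leap down to Eb3.
Step in, leap out — an escape tone.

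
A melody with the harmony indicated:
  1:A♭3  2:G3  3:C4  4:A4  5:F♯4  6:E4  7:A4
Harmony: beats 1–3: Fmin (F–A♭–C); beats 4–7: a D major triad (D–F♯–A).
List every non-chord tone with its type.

G3 (beat 2) — escape tone; E4 (beat 6) — escape tone.

The harmony at that moment is F minor triad (F, A♭, C); G3 is not a chord tone.
It is approached by step down from A♭3 and left by leap up to C4.
Step in, leap out — an escape tone.
The harmony at that moment is D major triad (D, F♯, A); E4 is not a chord tone.
It is approached by step down from F♯4 and left by leap up to A4.
Step in, leap out — an escape tone.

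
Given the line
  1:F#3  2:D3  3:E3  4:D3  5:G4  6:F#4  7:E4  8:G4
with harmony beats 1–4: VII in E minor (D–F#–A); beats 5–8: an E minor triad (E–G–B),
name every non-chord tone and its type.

E3 (beat 3) — neighbor tone; F#4 (beat 6) — passing tone.

The harmony at that moment is D major triad (D, F#, A); E3 is not a chord tone.
It is approached by step up from D3 and left by step down to D3.
Step away and step back to the same note — a neighbor tone (upper neighbor).
The harmony at that moment is E minor triad (E, G, B); F#4 is not a chord tone.
It is approached by step down from G4 and left by step down to E4.
Step in, step out in the same direction — a passing tone.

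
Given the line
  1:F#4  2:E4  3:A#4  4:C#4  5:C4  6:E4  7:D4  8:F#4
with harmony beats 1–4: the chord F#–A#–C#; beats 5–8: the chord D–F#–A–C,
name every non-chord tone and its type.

The harmony at that moment is F# major triad (F#, A#, C#); E4 is not a chord tone.
It is approached by step down from F#4 and left by leap up to A#4.
Step in, leap out — an escape tone.
The harmony at that moment is D dominant seventh chord (D, F#, A, C); E4 is not a chord tone.
It is approached by leap up from C4 and left by step down to D4.
Leap in, step out — an appoggiatura.

E4 (beat 2) — escape tone; E4 (beat 6) — appoggiatura.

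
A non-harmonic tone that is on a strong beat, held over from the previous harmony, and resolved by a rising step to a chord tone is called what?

Retardation.

Approach: by preparation — the pitch is first a chord tone, then held (tied or repeated) while the harmony changes under it. Departure: up by step. Metric position: strong.
A prepared dissonance that resolves upward by step — a retardation. (The same figure resolving downward would be a suspension.)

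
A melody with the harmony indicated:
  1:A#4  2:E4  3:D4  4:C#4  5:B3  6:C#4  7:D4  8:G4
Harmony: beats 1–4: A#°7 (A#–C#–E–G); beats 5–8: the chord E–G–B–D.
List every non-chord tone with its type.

The harmony at that moment is A# diminished seventh chord (A#, C#, E, G); D4 is not a chord tone.
It is approached by step down from E4 and left by step down to C#4.
Step in, step out in the same direction — a passing tone.
The harmony at that moment is E minor seventh chord (E, G, B, D); C#4 is not a chord tone.
It is approached by step up from B3 and left by step up to D4.
Step in, step out in the same direction — a passing tone.

D4 (beat 3) — passing tone; C#4 (beat 6) — passing tone.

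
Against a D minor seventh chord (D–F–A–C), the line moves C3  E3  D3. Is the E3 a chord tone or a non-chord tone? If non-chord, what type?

The harmony at that moment is D minor seventh chord (D, F, A, C); E3 is not a chord tone.
It is approached by leap up from C3 and left by step down to D3.
Leap in, step out — an appoggiatura.

Non-chord tone — an appoggiatura.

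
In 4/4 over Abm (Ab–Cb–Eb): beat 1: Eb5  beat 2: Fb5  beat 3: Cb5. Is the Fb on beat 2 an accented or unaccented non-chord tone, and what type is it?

Unaccented escape tone.

The harmony at that moment is Ab minor triad (Ab, Cb, Eb); Fb5 is not a chord tone.
It is approached by step up from Eb5 and left by leap down to Cb5.
Step in, leap out — an escape tone.
It falls on a weak beat, so it is unaccented.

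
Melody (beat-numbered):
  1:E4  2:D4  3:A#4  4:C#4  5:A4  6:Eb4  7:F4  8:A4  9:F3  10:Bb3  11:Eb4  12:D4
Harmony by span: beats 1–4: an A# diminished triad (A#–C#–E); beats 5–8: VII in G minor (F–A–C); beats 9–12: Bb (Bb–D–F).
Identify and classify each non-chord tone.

The harmony at that moment is A# diminished triad (A#, C#, E); D4 is not a chord tone.
It is approached by step down from E4 and left by leap up to A#4.
Step in, leap out — an escape tone.
The harmony at that moment is F major triad (F, A, C); Eb4 is not a chord tone.
It is approached by leap down from A4 and left by step up to F4.
Leap in, step out — an appoggiatura.
The harmony at that moment is Bb major triad (Bb, D, F); Eb4 is not a chord tone.
It is approached by leap up from Bb3 and left by step down to D4.
Leap in, step out — an appoggiatura.

D4 (beat 2) — escape tone; Eb4 (beat 6) — appoggiatura; Eb4 (beat 11) — appoggiatura.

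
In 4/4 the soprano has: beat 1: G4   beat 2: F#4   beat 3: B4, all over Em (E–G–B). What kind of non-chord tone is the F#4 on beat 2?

The harmony at that moment is E minor triad (E, G, B); F#4 is not a chord tone.
It is approached by step down from G4 and left by leap up to B4.
Step in, leap out, on a weak beat — an escape tone.

Escape tone.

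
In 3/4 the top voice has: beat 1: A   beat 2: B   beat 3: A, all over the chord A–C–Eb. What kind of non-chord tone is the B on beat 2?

Upper neighbor tone.

The harmony at that moment is A diminished triad (A, C, Eb); B is not a chord tone.
It is approached by step up from A and left by step down to A.
Step away and step back to the same note — a neighbor tone (upper neighbor).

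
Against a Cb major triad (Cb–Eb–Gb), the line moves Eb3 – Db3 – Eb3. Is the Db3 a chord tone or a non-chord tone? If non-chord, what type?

Non-chord tone — a neighbor tone.

The harmony at that moment is Cb major triad (Cb, Eb, Gb); Db3 is not a chord tone.
It is approached by step down from Eb3 and left by step up to Eb3.
Step away and step back to the same note — a neighbor tone (lower neighbor).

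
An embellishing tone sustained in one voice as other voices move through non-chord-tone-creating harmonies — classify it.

Approach: none. Departure: none — a single pitch is sustained while the chords change around it, passing through harmonies that do not contain it.
No melodic motion at all; the dissonance is created entirely by the moving harmonies against the stationary note — a pedal tone (pedal point).

Pedal tone.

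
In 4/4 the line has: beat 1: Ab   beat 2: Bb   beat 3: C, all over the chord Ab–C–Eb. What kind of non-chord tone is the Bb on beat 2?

The harmony at that moment is Ab major triad (Ab, C, Eb); Bb is not a chord tone.
It is approached by step up from Ab and left by step up to C.
Step in, step out in the same direction — a passing tone.

Passing tone.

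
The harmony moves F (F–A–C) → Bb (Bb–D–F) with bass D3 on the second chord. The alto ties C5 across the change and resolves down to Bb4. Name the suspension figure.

7–6 suspension.

At the second chord the bass is D3. The suspended C5 lies a seventh above the bass; after resolving down by step to Bb4, the interval above the bass becomes a sixth.
Suspension figures are named by those two intervals: 7–6.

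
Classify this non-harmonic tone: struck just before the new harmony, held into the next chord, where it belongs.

Approach: ahead of the chord change (typically by step), so it is dissonant against the current harmony. Departure: none — the same pitch is restated or held and is a chord tone of the new harmony.
Dissonant first, consonant once the harmony catches up: the note simply arrives early — an anticipation. (The reverse timing, consonant first and dissonant after the change, would be a suspension or retardation.)

Anticipation.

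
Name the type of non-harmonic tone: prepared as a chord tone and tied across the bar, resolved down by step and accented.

Suspension.

Approach: by preparation — the pitch is first a chord tone, then held (tied or repeated) while the harmony changes under it. Departure: down by step. Metric position: strong.
A prepared dissonance that resolves downward by step — a suspension. (The same figure resolving upward would be a retardation.)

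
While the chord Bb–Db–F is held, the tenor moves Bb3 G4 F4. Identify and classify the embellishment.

G4 is an appoggiatura.

The harmony at that moment is Bb minor triad (Bb, Db, F); G4 is not a chord tone.
It is approached by leap up from Bb3 and left by step down to F4.
Leap in, step out — an appoggiatura.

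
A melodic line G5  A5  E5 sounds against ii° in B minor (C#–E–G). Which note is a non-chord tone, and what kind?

A5 is an escape tone.

The harmony at that moment is C# diminished triad (C#, E, G); A5 is not a chord tone.
It is approached by step up from G5 and left by leap down to E5.
Step in, leap out — an escape tone.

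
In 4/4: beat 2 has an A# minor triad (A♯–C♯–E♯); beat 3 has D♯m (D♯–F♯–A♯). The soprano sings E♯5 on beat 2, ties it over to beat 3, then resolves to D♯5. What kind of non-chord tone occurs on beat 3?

Suspension.

The harmony at that moment is D♯ minor triad (D♯, F♯, A♯); E♯5 is not a chord tone.
It is held over (the same pitch as the preceding E♯5) and left by step down to D♯5.
Held over from the previous chord and resolving down by step — a suspension.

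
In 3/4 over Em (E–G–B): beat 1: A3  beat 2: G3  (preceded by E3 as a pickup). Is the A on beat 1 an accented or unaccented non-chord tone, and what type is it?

The harmony at that moment is E minor triad (E, G, B); A3 is not a chord tone.
It is approached by leap up from E3 and left by step down to G3.
Leap in, step out — an appoggiatura.
It falls on the downbeat, so it is accented.

Accented appoggiatura.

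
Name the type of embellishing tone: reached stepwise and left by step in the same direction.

Approach: by step. Departure: by step, continuing in the same direction.
Stepwise on both sides with no change of direction means the note fills in the space between two different chord tones — a passing tone. (Had it turned back to its starting note it would be a neighbor tone instead.)

Passing tone.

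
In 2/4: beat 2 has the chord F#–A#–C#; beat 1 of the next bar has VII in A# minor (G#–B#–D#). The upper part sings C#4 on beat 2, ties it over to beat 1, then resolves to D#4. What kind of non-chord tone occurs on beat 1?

Retardation.

The harmony at that moment is G# major triad (G#, B#, D#); C#4 is not a chord tone.
It is held over (the same pitch as the preceding C#4) and left by step up to D#4.
Held over from the previous chord and resolving up by step — a retardation.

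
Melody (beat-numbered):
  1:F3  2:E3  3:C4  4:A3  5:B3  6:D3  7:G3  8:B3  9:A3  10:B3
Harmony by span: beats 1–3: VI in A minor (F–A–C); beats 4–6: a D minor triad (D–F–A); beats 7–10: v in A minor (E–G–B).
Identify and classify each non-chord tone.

E3 (beat 2) — escape tone; B3 (beat 5) — escape tone; A3 (beat 9) — neighbor tone.

The harmony at that moment is F major triad (F, A, C); E3 is not a chord tone.
It is approached by step down from F3 and left by leap up to C4.
Step in, leap out — an escape tone.
The harmony at that moment is D minor triad (D, F, A); B3 is not a chord tone.
It is approached by step up from A3 and left by leap down to D3.
Step in, leap out — an escape tone.
The harmony at that moment is E minor triad (E, G, B); A3 is not a chord tone.
It is approached by step down from B3 and left by step up to B3.
Step away and step back to the same note — a neighbor tone (lower neighbor).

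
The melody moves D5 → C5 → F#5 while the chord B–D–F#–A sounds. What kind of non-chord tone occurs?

The harmony at that moment is B minor seventh chord (B, D, F#, A); C5 is not a chord tone.
It is approached by step down from D5 and left by leap up to F#5.
Step in, leap out — an escape tone.

C5 is an escape tone.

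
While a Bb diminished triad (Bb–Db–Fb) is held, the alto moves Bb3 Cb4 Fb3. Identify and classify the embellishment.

Cb4 is an escape tone.

The harmony at that moment is Bb diminished triad (Bb, Db, Fb); Cb4 is not a chord tone.
It is approached by step up from Bb3 and left by leap down to Fb3.
Step in, leap out — an escape tone.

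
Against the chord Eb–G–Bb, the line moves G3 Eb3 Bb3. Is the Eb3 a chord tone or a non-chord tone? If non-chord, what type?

Eb major triad contains Eb, G, Bb; Eb is the root, so it is a chord tone.

Chord tone (the root of Eb major triad).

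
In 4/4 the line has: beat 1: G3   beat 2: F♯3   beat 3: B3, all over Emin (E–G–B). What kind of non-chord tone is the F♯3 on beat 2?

The harmony at that moment is E minor triad (E, G, B); F♯3 is not a chord tone.
It is approached by step down from G3 and left by leap up to B3.
Step in, leap out, on a weak beat — an escape tone.

Escape tone.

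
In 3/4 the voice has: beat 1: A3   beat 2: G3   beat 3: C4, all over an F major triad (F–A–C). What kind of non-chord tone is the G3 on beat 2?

Escape tone.

The harmony at that moment is F major triad (F, A, C); G3 is not a chord tone.
It is approached by step down from A3 and left by leap up to C4.
Step in, leap out, on a weak beat — an escape tone.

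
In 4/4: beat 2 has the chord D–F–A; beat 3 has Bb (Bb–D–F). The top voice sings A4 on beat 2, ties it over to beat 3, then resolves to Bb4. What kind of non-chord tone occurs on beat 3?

Retardation.

The harmony at that moment is Bb major triad (Bb, D, F); A4 is not a chord tone.
It is held over (the same pitch as the preceding A4) and left by step up to Bb4.
Held over from the previous chord and resolving up by step — a retardation.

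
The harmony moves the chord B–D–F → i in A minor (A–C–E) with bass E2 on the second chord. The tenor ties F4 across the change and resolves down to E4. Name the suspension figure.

9–8 suspension.

At the second chord the bass is E2. The suspended F4 lies a ninth above the bass; after resolving down by step to E4, the interval above the bass becomes an octave.
Suspension figures are named by those two intervals: 9–8.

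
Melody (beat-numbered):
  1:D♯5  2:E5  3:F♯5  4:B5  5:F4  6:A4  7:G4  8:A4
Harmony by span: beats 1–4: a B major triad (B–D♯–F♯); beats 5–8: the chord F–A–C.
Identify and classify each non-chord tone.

E5 (beat 2) — passing tone; G4 (beat 7) — neighbor tone.

The harmony at that moment is B major triad (B, D♯, F♯); E5 is not a chord tone.
It is approached by step up from D♯5 and left by step up to F♯5.
Step in, step out in the same direction — a passing tone.
The harmony at that moment is F major triad (F, A, C); G4 is not a chord tone.
It is approached by step down from A4 and left by step up to A4.
Step away and step back to the same note — a neighbor tone (lower neighbor).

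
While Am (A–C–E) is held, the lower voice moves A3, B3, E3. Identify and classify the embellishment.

B3 is an escape tone.

The harmony at that moment is A minor triad (A, C, E); B3 is not a chord tone.
It is approached by step up from A3 and left by leap down to E3.
Step in, leap out — an escape tone.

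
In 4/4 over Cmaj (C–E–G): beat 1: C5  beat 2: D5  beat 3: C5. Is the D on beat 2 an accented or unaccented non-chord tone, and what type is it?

The harmony at that moment is C major triad (C, E, G); D5 is not a chord tone.
It is approached by step up from C5 and left by step down to C5.
Step away and step back to the same note — a neighbor tone (upper neighbor).
It falls on a weak beat, so it is unaccented.

Unaccented neighbor tone.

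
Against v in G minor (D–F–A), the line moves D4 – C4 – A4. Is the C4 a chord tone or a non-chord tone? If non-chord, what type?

The harmony at that moment is D minor triad (D, F, A); C4 is not a chord tone.
It is approached by step down from D4 and left by leap up to A4.
Step in, leap out — an escape tone.

Non-chord tone — an escape tone.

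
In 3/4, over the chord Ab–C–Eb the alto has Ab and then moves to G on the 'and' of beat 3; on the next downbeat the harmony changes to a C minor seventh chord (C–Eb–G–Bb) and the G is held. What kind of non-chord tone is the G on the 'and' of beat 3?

Anticipation.

The harmony at that moment is Ab major triad (Ab, C, Eb); G is not a chord tone.
It is approached by step down from Ab and then sustained as the same pitch into the next harmony.
Arriving early and becoming a chord tone when the harmony changes — an anticipation.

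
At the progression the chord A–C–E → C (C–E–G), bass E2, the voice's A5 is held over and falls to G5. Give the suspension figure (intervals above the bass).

At the second chord the bass is E2. The suspended A5 lies a fourth above the bass; after resolving down by step to G5, the interval above the bass becomes a third.
Suspension figures are named by those two intervals: 4–3.

4–3 suspension.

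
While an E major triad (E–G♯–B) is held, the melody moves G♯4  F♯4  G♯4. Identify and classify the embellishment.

F♯4 is a neighbor tone.

The harmony at that moment is E major triad (E, G♯, B); F♯4 is not a chord tone.
It is approached by step down from G♯4 and left by step up to G♯4.
Step away and step back to the same note — a neighbor tone (lower neighbor).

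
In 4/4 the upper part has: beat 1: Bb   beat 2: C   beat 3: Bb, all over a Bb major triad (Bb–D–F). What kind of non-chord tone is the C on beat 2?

The harmony at that moment is Bb major triad (Bb, D, F); C is not a chord tone.
It is approached by step up from Bb and left by step down to Bb.
Step away and step back to the same note — a neighbor tone (upper neighbor).

Upper neighbor tone.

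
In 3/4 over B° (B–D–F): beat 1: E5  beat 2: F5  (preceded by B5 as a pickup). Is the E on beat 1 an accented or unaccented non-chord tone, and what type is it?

The harmony at that moment is B diminished triad (B, D, F); E5 is not a chord tone.
It is approached by leap down from B5 and left by step up to F5.
Leap in, step out — an appoggiatura.
It falls on the downbeat, so it is accented.

Accented appoggiatura.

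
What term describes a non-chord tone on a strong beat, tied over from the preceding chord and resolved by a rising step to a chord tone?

Retardation.

Approach: by preparation — the pitch is first a chord tone, then held (tied or repeated) while the harmony changes under it. Departure: up by step. Metric position: strong.
A prepared dissonance that resolves upward by step — a retardation. (The same figure resolving downward would be a suspension.)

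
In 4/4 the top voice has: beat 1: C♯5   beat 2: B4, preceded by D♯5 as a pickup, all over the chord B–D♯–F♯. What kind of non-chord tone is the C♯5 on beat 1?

The harmony at that moment is B major triad (B, D♯, F♯); C♯5 is not a chord tone.
It is approached by step down from D♯5 and left by step down to B4.
Step in, step out in the same direction — a passing tone.

Passing tone.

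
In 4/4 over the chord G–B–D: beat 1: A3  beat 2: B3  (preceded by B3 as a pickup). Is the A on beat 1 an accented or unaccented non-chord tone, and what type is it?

Accented neighbor tone.

The harmony at that moment is G major triad (G, B, D); A3 is not a chord tone.
It is approached by step down from B3 and left by step up to B3.
Step away and step back to the same note — a neighbor tone (lower neighbor).
It falls on the downbeat, so it is accented.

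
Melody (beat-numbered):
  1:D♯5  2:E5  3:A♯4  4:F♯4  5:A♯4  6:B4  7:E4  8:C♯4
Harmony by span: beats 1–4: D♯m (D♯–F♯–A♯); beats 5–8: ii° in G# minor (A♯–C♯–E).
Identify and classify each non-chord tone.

The harmony at that moment is D♯ minor triad (D♯, F♯, A♯); E5 is not a chord tone.
It is approached by step up from D♯5 and left by leap down to A♯4.
Step in, leap out — an escape tone.
The harmony at that moment is A♯ diminished triad (A♯, C♯, E); B4 is not a chord tone.
It is approached by step up from A♯4 and left by leap down to E4.
Step in, leap out — an escape tone.

E5 (beat 2) — escape tone; B4 (beat 6) — escape tone.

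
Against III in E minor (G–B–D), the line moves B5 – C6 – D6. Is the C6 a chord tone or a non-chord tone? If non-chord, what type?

Non-chord tone — a passing tone.

The harmony at that moment is G major triad (G, B, D); C6 is not a chord tone.
It is approached by step up from B5 and left by step up to D6.
Step in, step out in the same direction — a passing tone.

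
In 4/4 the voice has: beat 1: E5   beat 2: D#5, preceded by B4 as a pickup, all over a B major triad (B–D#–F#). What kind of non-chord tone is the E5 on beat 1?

The harmony at that moment is B major triad (B, D#, F#); E5 is not a chord tone.
It is approached by leap up from B4 and left by step down to D#5.
Leap in, step out, metrically accented — an appoggiatura.

Appoggiatura.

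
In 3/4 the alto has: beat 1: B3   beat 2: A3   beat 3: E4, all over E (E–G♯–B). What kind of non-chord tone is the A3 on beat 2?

Escape tone.

The harmony at that moment is E major triad (E, G♯, B); A3 is not a chord tone.
It is approached by step down from B3 and left by leap up to E4.
Step in, leap out, on a weak beat — an escape tone.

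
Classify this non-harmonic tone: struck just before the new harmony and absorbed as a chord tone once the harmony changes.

Approach: ahead of the chord change (typically by step), so it is dissonant against the current harmony. Departure: none — the same pitch is restated or held and is a chord tone of the new harmony.
Dissonant first, consonant once the harmony catches up: the note simply arrives early — an anticipation. (The reverse timing, consonant first and dissonant after the change, would be a suspension or retardation.)

Anticipation.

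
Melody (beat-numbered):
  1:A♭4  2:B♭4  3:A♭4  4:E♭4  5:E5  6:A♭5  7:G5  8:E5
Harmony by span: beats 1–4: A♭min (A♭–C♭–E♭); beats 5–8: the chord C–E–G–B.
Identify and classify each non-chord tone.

The harmony at that moment is A♭ minor triad (A♭, C♭, E♭); B♭4 is not a chord tone.
It is approached by step up from A♭4 and left by step down to A♭4.
Step away and step back to the same note — a neighbor tone (upper neighbor).
The harmony at that moment is C major seventh chord (C, E, G, B); A♭5 is not a chord tone.
It is approached by leap up from E5 and left by step down to G5.
Leap in, step out — an appoggiatura.

B♭4 (beat 2) — neighbor tone; A♭5 (beat 6) — appoggiatura.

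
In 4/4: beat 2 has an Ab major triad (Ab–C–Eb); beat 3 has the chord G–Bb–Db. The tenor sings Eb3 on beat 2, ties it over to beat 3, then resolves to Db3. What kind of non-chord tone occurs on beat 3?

The harmony at that moment is G diminished triad (G, Bb, Db); Eb3 is not a chord tone.
It is held over (the same pitch as the preceding Eb3) and left by step down to Db3.
Held over from the previous chord and resolving down by step — a suspension.

Suspension.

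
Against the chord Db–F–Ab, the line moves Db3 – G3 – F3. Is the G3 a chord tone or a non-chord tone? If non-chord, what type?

Non-chord tone — an appoggiatura.

The harmony at that moment is Db major triad (Db, F, Ab); G3 is not a chord tone.
It is approached by leap up from Db3 and left by step down to F3.
Leap in, step out — an appoggiatura.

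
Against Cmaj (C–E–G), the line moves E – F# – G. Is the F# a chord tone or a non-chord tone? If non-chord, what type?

Non-chord tone — a passing tone.

The harmony at that moment is C major triad (C, E, G); F# is not a chord tone.
It is approached by step up from E and left by step up to G.
Step in, step out in the same direction — a passing tone.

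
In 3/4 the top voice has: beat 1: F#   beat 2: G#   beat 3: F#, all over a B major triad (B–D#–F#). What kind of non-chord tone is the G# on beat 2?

Upper neighbor tone.

The harmony at that moment is B major triad (B, D#, F#); G# is not a chord tone.
It is approached by step up from F# and left by step down to F#.
Step away and step back to the same note — a neighbor tone (upper neighbor).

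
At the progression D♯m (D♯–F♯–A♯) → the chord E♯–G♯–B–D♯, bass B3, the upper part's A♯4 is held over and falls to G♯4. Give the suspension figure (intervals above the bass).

7–6 suspension.

At the second chord the bass is B3. The suspended A♯4 lies a seventh above the bass; after resolving down by step to G♯4, the interval above the bass becomes a sixth.
Suspension figures are named by those two intervals: 7–6.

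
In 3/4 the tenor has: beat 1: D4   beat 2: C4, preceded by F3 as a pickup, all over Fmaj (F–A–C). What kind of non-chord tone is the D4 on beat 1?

Appoggiatura.

The harmony at that moment is F major triad (F, A, C); D4 is not a chord tone.
It is approached by leap up from F3 and left by step down to C4.
Leap in, step out, metrically accented — an appoggiatura.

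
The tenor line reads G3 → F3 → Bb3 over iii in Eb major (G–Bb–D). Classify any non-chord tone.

The harmony at that moment is G minor triad (G, Bb, D); F3 is not a chord tone.
It is approached by step down from G3 and left by leap up to Bb3.
Step in, leap out — an escape tone.

F3 is an escape tone.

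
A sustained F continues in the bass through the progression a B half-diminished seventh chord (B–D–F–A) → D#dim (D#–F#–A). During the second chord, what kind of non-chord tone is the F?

Pedal tone (pedal point).

The harmony at that moment is D# diminished triad (D#, F#, A); F is not a chord tone.
It is held over (the same pitch as the preceding F) and then sustained as the same pitch into the next harmony.
Sustained through a change of harmony — a pedal tone.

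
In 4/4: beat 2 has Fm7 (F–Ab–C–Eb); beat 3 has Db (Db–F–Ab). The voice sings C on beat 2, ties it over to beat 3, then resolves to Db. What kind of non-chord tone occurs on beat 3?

Retardation.

The harmony at that moment is Db major triad (Db, F, Ab); C is not a chord tone.
It is held over (the same pitch as the preceding C) and left by step up to Db.
Held over from the previous chord and resolving up by step — a retardation.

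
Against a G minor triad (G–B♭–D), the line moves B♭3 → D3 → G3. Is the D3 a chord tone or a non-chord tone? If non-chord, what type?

Chord tone (the fifth of G minor triad).

G minor triad contains G, B♭, D; D is the fifth, so it is a chord tone.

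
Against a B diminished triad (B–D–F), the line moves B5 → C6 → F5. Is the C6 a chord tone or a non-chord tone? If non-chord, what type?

Non-chord tone — an escape tone.

The harmony at that moment is B diminished triad (B, D, F); C6 is not a chord tone.
It is approached by step up from B5 and left by leap down to F5.
Step in, leap out — an escape tone.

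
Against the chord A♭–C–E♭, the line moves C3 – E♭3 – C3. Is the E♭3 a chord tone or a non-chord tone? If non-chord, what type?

Chord tone (the fifth of Ab major triad).

Ab major triad contains A♭, C, E♭; E♭ is the fifth, so it is a chord tone.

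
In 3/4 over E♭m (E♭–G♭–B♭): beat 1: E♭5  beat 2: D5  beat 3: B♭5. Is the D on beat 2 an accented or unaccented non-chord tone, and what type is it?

The harmony at that moment is E♭ minor triad (E♭, G♭, B♭); D5 is not a chord tone.
It is approached by step down from E♭5 and left by leap up to B♭5.
Step in, leap out — an escape tone.
It falls on a weak beat, so it is unaccented.

Unaccented escape tone.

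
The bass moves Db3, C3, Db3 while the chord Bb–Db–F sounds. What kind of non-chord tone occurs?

The harmony at that moment is Bb minor triad (Bb, Db, F); C3 is not a chord tone.
It is approached by step down from Db3 and left by step up to Db3.
Step away and step back to the same note — a neighbor tone (lower neighbor).

C3 is a neighbor tone.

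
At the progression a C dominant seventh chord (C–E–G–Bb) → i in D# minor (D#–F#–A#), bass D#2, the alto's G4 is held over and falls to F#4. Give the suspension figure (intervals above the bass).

4–3 suspension.

At the second chord the bass is D#2. The suspended G4 lies a fourth above the bass; after resolving down by step to F#4, the interval above the bass becomes a third.
Suspension figures are named by those two intervals: 4–3.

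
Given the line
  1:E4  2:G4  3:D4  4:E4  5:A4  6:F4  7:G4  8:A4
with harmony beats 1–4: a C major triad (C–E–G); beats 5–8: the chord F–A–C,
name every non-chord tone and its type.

D4 (beat 3) — appoggiatura; G4 (beat 7) — passing tone.

The harmony at that moment is C major triad (C, E, G); D4 is not a chord tone.
It is approached by leap down from G4 and left by step up to E4.
Leap in, step out — an appoggiatura.
The harmony at that moment is F major triad (F, A, C); G4 is not a chord tone.
It is approached by step up from F4 and left by step up to A4.
Step in, step out in the same direction — a passing tone.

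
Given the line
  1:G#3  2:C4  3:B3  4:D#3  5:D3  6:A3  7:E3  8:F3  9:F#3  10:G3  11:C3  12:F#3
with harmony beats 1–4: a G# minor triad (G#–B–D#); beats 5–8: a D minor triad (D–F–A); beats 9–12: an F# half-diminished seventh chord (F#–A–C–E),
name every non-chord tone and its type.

The harmony at that moment is G# minor triad (G#, B, D#); C4 is not a chord tone.
It is approached by leap up from G#3 and left by step down to B3.
Leap in, step out — an appoggiatura.
The harmony at that moment is D minor triad (D, F, A); E3 is not a chord tone.
It is approached by leap down from A3 and left by step up to F3.
Leap in, step out — an appoggiatura.
The harmony at that moment is F# half-diminished seventh chord (F#, A, C, E); G3 is not a chord tone.
It is approached by step up from F#3 and left by leap down to C3.
Step in, leap out — an escape tone.

C4 (beat 2) — appoggiatura; E3 (beat 7) — appoggiatura; G3 (beat 10) — escape tone.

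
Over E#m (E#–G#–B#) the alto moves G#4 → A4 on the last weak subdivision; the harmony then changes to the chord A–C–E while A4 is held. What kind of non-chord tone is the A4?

A4 is an anticipation.

The harmony at that moment is E# minor triad (E#, G#, B#); A4 is not a chord tone.
It is approached by step up from G#4 and then sustained as the same pitch into the next harmony.
Arriving early and becoming a chord tone when the harmony changes — an anticipation.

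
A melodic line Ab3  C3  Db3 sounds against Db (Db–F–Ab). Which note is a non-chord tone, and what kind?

C3 is an appoggiatura.

The harmony at that moment is Db major triad (Db, F, Ab); C3 is not a chord tone.
It is approached by leap down from Ab3 and left by step up to Db3.
Leap in, step out — an appoggiatura.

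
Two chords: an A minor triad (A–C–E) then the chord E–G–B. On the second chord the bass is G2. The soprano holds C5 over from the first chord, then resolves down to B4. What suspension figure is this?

4–3 suspension.

At the second chord the bass is G2. The suspended C5 lies a fourth above the bass; after resolving down by step to B4, the interval above the bass becomes a third.
Suspension figures are named by those two intervals: 4–3.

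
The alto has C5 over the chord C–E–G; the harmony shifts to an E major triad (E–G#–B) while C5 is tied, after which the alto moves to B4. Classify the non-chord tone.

C5 is a suspension.

The harmony at that moment is E major triad (E, G#, B); C5 is not a chord tone.
It is held over (the same pitch as the preceding C5) and left by step down to B4.
Held over from the previous chord and resolving down by step — a suspension.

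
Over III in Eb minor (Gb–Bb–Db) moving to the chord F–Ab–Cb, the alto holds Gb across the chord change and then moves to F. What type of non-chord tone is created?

Gb is a suspension.

The harmony at that moment is F diminished triad (F, Ab, Cb); Gb is not a chord tone.
It is held over (the same pitch as the preceding Gb) and left by step down to F.
Held over from the previous chord and resolving down by step — a suspension.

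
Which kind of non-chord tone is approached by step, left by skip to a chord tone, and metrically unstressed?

Approach: by step. Departure: by leap. Metric position: weak.
Step in, leap out, from a weak position — an escape tone (échappée). (It is the mirror image of the appoggiatura, which leaps in and steps out on a strong beat.)

Escape tone.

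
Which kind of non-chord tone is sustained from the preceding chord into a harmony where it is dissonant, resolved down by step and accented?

Approach: by preparation — the pitch is first a chord tone, then held (tied or repeated) while the harmony changes under it. Departure: down by step. Metric position: strong.
A prepared dissonance that resolves downward by step — a suspension. (The same figure resolving upward would be a retardation.)

Suspension.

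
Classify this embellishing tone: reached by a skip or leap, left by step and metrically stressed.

Approach: by leap. Departure: by step. Metric position: strong.
Leap in, step out, in a metrically strong position — an appoggiatura. (It is the mirror image of the escape tone, which steps in and leaps out from a weak position.)

Appoggiatura.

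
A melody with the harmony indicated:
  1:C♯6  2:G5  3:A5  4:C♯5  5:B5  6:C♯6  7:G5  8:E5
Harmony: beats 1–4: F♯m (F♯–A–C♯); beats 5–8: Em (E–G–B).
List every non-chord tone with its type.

G5 (beat 2) — appoggiatura; C♯6 (beat 6) — escape tone.

The harmony at that moment is F♯ minor triad (F♯, A, C♯); G5 is not a chord tone.
It is approached by leap down from C♯6 and left by step up to A5.
Leap in, step out — an appoggiatura.
The harmony at that moment is E minor triad (E, G, B); C♯6 is not a chord tone.
It is approached by step up from B5 and left by leap down to G5.
Step in, leap out — an escape tone.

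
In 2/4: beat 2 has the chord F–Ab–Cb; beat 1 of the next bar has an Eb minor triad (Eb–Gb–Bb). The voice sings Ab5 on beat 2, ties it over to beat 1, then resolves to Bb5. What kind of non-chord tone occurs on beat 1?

Retardation.

The harmony at that moment is Eb minor triad (Eb, Gb, Bb); Ab5 is not a chord tone.
It is held over (the same pitch as the preceding Ab5) and left by step up to Bb5.
Held over from the previous chord and resolving up by step — a retardation.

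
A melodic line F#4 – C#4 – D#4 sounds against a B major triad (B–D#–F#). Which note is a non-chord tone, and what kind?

The harmony at that moment is B major triad (B, D#, F#); C#4 is not a chord tone.
It is approached by leap down from F#4 and left by step up to D#4.
Leap in, step out — an appoggiatura.

C#4 is an appoggiatura.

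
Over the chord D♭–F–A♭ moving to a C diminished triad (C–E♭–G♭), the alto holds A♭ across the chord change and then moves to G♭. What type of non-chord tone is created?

The harmony at that moment is C diminished triad (C, E♭, G♭); A♭ is not a chord tone.
It is held over (the same pitch as the preceding A♭) and left by step down to G♭.
Held over from the previous chord and resolving down by step — a suspension.

A♭ is a suspension.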